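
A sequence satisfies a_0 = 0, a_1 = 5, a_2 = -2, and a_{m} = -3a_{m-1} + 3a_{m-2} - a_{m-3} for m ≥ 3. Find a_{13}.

13773467

The ordinary generating function has denominator 1 + 3t - 3t^2 + t^3.
Iterating the recurrence: a_0,…,a_{13} = 0, 5, -2, 21, -74, 287, -1104, 4247, -16340, 62865, -241862, 930521, -3580014, 13773467.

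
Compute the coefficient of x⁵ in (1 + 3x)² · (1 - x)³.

-9

(1 + 3x)² has coefficients 1,6,9 for degrees 0…2.
(1 - x)³ has coefficients 1,-3,3,-1,0,0 for degrees 0…5.
[x⁵] = 1·0 + 6·0 + 9·(-1) = -9.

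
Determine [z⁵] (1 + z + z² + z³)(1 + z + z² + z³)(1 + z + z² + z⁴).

11

(1 + z + z² + z³) has coefficients 1,1,1,1 for degrees 0…3.
(1 + z + z² + z³) has coefficients 1,1,1,1,0,0 for degrees 0…5.
Finally multiplying by (1 + z + z² + z⁴), the product of all factors after the first has coefficients 1,2,3,3,3,2 for degrees 0…5.
[z⁵] = 1·2 + 1·3 + 1·3 + 1·3 = 11.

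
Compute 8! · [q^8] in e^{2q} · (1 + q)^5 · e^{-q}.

19081

The EGF product rule gives c_8 = Σ_{k_1+k_2+k_3=8} C(8; k_1,k_2,k_3) · ∏ g_i(k_i), where e^{2q} gives (2)^k; (1+q)^5 gives the falling factorial (5)_k; e^{-q} gives (-1)^k.
g_1(k) for k = 0…8: 1, 2, 4, 8, 16, 32, 64, 128, 256.
g_2(k) for k = 0…8: 1, 5, 20, 60, 120, 120, 0, 0, 0.
g_3(k) for k = 0…8: 1, -1, 1, -1, 1, -1, 1, -1, 1.
First combine the last two factors: h(k) = Σ_j C(k,j)·g_2(j)·g_3(k−j) for k = 0…8: 1, 4, 11, 14, -19, -56, 151, 34, -1159.
c_8 = Σ_k C(8,k)·g_1(k)·h(8−k) = 1·1·(-1159) + 8·2·34 + 28·4·151 + 56·8·(-56) + 70·16·(-19) + 56·32·14 + 28·64·11 + 8·128·4 + 1·256·1 = −1159 + 544 + 16912 − 25088 − 21280 + 25088 + 19712 + 4096 + 256 = 19081.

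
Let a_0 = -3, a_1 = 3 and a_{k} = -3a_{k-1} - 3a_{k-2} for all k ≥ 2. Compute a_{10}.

-729

The ordinary generating function has denominator 1 + 3t + 3t^2.
Iterating the recurrence: a_0,…,a_{10} = -3, 3, 0, -9, 27, -54, 81, -81, 0, 243, -729.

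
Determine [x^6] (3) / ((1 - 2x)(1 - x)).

Partial fractions give a closed form: a_n = (6)·2^n + (-3)·1^n.
At n = 6: a_6 = 381.

381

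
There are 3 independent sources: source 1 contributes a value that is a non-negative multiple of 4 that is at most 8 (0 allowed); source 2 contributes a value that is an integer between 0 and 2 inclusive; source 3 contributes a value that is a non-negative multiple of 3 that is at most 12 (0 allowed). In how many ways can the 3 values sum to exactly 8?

The generating function for the choices is (1 + t^4 + t^8)·(1 + t + t^2)·(1 + t^3 + t^6 + t^9 + t^12); the count is [t^8].
(1 + t^4 + t^8) has coefficients 1,0,0,0,1,0,0,0,1 for degrees 0…8.
(1 + t + t^2) has coefficients 1,1,1,0,0,0,0,0,0 for degrees 0…8.
Finally multiplying by (1 + t^3 + t^6 + t^9 + t^12), the product of all factors after the first has coefficients 1,1,1,1,1,1,1,1,1 for degrees 0…8.
[t^8] = 1·1 + 1·1 + 1·1 = 3.

3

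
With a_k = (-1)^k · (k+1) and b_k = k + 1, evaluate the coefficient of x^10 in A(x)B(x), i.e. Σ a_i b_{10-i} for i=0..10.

The convolution is the t^10 coefficient of A(t)B(t).
Σ = 1·11 − 2·10 + 3·9 − 4·8 + 5·7 − 6·6 + 7·5 − 8·4 + 9·3 − 10·2 + 11·1 = 6.

6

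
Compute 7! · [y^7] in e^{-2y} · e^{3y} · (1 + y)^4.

The EGF product rule gives c_7 = Σ_{k_1+k_2+k_3=7} C(7; k_1,k_2,k_3) · ∏ g_i(k_i), where e^{-2y} gives (-2)^k; e^{3y} gives (3)^k; (1+y)^4 gives the falling factorial (4)_k.
g_1(k) for k = 0…7: 1, -2, 4, -8, 16, -32, 64, -128.
g_2(k) for k = 0…7: 1, 3, 9, 27, 81, 243, 729, 2187.
g_3(k) for k = 0…7: 1, 4, 12, 24, 24, 0, 0, 0.
First combine the last two factors: h(k) = Σ_j C(k,j)·g_2(j)·g_3(k−j) for k = 0…7: 1, 7, 45, 267, 1473, 7623, 37341, 174555.
c_7 = Σ_k C(7,k)·g_1(k)·h(7−k) = 1·1·174555 + 7·(-2)·37341 + 21·4·7623 + 35·(-8)·1473 + 35·16·267 + 21·(-32)·45 + 7·64·7 + 1·(-128)·1 = 174555 − 522774 + 640332 − 412440 + 149520 − 30240 + 3136 − 128 = 1961.

1961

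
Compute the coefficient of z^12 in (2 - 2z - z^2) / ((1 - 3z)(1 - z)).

974309

The denominator gives the recurrence a_n = 4a_(n−1) − 3a_(n−2) for n ≥ 3; the numerator fixes a_0 = 2, a_1 = 6, a_2 = 17.
Iterating: 2, 6, 17, 50, 149, 446, 1337, 4010, 12029, 36086, 108257, 324770, 974309, so a_12 = 974309.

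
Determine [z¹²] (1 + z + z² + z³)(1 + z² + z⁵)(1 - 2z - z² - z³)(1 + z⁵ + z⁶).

-10

(1 + z + z² + z³) has coefficients 1,1,1,1 for degrees 0…3.
(1 + z² + z⁵) has coefficients 1,0,1,0,0,1,0,0,0,0,0,0,0 for degrees 0…12.
Multiplying by (1 - 2z - z² - z³) gives running coefficients 1,-2,0,-3,-1,0,-2,-1,-1,0,0,0,0 for degrees 0…12.
Finally multiplying by (1 + z⁵ + z⁶), the product of all factors after the first has coefficients 1,-2,0,-3,-1,1,-3,-3,-4,-4,-1,-2,-3 for degrees 0…12.
[z¹²] = 1·(-3) + 1·(-2) + 1·(-1) + 1·(-4) = -10.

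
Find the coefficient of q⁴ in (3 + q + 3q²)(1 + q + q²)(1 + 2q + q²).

(3 + q + 3q²) has coefficients 3,1,3 for degrees 0…2.
(1 + q + q²) has coefficients 1,1,1,0,0 for degrees 0…4.
Finally multiplying by (1 + 2q + q²), the product of all factors after the first has coefficients 1,3,4,3,1 for degrees 0…4.
[q⁴] = 3·1 + 1·3 + 3·4 = 18.

18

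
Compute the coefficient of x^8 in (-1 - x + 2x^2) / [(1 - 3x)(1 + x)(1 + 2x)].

The denominator gives the recurrence a_n = 7a_(n−2) + 6a_(n−3) for n ≥ 3; the numerator fixes a_0 = -1, a_1 = -1, a_2 = -5.
Iterating: -1, -1, -5, -13, -41, -121, -365, -1093, -3281, so a_8 = -3281.

-3281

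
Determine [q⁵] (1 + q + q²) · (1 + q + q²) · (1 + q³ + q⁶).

(1 + q + q²) has coefficients 1,1,1 for degrees 0…2.
(1 + q + q²) has coefficients 1,1,1,0,0,0 for degrees 0…5.
Finally multiplying by (1 + q³ + q⁶), the product of all factors after the first has coefficients 1,1,1,1,1,1 for degrees 0…5.
[q⁵] = 1·1 + 1·1 + 1·1 = 3.

3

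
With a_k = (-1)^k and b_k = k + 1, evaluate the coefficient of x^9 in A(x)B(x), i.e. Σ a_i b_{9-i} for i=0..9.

This is [x^9] in the product of the two ordinary generating functions.
Σ = 1·10 − 1·9 + 1·8 − 1·7 + 1·6 − 1·5 + 1·4 − 1·3 + 1·2 − 1·1 = 5.

5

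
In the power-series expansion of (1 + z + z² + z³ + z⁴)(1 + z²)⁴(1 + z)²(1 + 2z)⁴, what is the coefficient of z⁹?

3581

(1 + z + z² + z³ + z⁴) has coefficients 1,1,1,1,1 for degrees 0…4.
(1 + z²)⁴ has coefficients 1,0,4,0,6,0,4,0,1,0 for degrees 0…9.
Multiplying by (1 + z)² gives running coefficients 1,2,5,8,10,12,10,8,5,2 for degrees 0…9.
Finally multiplying by (1 + 2z)⁴, the product of all factors after the first has coefficients 1,10,45,128,274,476,682,824,853,746 for degrees 0…9.
[z⁹] = 1·746 + 1·853 + 1·824 + 1·682 + 1·476 = 3581.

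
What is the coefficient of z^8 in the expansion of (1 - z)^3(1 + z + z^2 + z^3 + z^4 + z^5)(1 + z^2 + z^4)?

(1 - z)^3 has coefficients 1,-3,3,-1 for degrees 0…3.
(1 + z + z^2 + z^3 + z^4 + z^5) has coefficients 1,1,1,1,1,1,0,0,0 for degrees 0…8.
Finally multiplying by (1 + z^2 + z^4), the product of all factors after the first has coefficients 1,1,2,2,3,3,2,2,1 for degrees 0…8.
[z^8] = 1·1 − 3·2 + 3·2 − 1·3 = -2.

-2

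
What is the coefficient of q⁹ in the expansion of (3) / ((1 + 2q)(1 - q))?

-1023

Partial fractions give a closed form: a_n = (2)·(-2)^n + (1)·1^n.
At n = 9: a_9 = -1023.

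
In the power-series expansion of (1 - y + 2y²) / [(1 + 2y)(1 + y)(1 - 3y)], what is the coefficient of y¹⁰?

Partial fractions give a closed form: a_n = (8/5)·(-2)^n + (-1)·(-1)^n + (2/5)·3^n.
At n = 10: a_10 = 25257.

25257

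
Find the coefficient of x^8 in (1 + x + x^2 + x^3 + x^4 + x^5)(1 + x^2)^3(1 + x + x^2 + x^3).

25

(1 + x + x^2 + x^3 + x^4 + x^5) has coefficients 1,1,1,1,1,1 for degrees 0…5.
(1 + x^2)^3 has coefficients 1,0,3,0,3,0,1,0,0 for degrees 0…8.
Finally multiplying by (1 + x + x^2 + x^3), the product of all factors after the first has coefficients 1,1,4,4,6,6,4,4,1 for degrees 0…8.
[x^8] = 1·1 + 1·4 + 1·4 + 1·6 + 1·6 + 1·4 = 25.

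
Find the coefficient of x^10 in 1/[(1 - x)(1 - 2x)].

2047

Partial fractions give a closed form: a_n = (-1)·1^n + (2)·2^n.
At n = 10: a_10 = 2047.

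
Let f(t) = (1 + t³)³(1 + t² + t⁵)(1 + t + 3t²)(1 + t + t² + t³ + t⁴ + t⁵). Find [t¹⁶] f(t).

(1 + t³)³ has coefficients 1,0,0,3,0,0,3,0,0,1 for degrees 0…9.
(1 + t² + t⁵) has coefficients 1,0,1,0,0,1,0,0,0,0,0,0,0,0,0,0,0 for degrees 0…16.
Multiplying by (1 + t + 3t²) gives running coefficients 1,1,4,1,3,1,1,3,0,0,0,0,0,0,0,0,0 for degrees 0…16.
Finally multiplying by (1 + t + t² + t³ + t⁴ + t⁵), the product of all factors after the first has coefficients 1,2,6,7,10,11,11,13,9,8,5,4,3,0,0,0,0 for degrees 0…16.
[t¹⁶] = 1·0 + 3·0 + 3·5 + 1·13 = 28.

28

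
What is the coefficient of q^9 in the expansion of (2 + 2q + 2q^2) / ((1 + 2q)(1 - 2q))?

The denominator gives the recurrence a_n = 4a_(n−2) for n ≥ 3; the numerator fixes a_0 = 2, a_1 = 2, a_2 = 10.
Iterating: 2, 2, 10, 8, 40, 32, 160, 128, 640, 512, so a_9 = 512.

512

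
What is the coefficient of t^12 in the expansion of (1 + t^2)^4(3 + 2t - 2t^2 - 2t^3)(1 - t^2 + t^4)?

(1 + t^2)^4 has coefficients 1,0,4,0,6,0,4,0,1 for degrees 0…8.
(3 + 2t - 2t^2 - 2t^3) has coefficients 3,2,-2,-2,0,0,0,0,0,0,0,0,0 for degrees 0…12.
Finally multiplying by (1 - t^2 + t^4), the product of all factors after the first has coefficients 3,2,-5,-4,5,4,-2,-2,0,0,0,0,0 for degrees 0…12.
[t^12] = 1·0 + 4·0 + 6·0 + 4·(-2) + 1·5 = -3.

-3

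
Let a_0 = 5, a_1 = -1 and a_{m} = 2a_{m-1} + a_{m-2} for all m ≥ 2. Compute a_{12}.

14845

The ordinary generating function has denominator 1 - 2q - q^2.
Iterating the recurrence: a_0,…,a_{12} = 5, -1, 3, 5, 13, 31, 75, 181, 437, 1055, 2547, 6149, 14845.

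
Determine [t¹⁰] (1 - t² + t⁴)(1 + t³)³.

(1 - t² + t⁴) has coefficients 1,0,-1,0,1 for degrees 0…4.
(1 + t³)³ has coefficients 1,0,0,3,0,0,3,0,0,1,0 for degrees 0…10.
[t¹⁰] = 1·0 − 1·0 + 1·3 = 3.

3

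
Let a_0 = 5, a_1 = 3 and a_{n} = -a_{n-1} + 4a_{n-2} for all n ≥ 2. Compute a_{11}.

-35813

The ordinary generating function has denominator 1 + x - 4x^2.
Iterating the recurrence: a_0,…,a_{11} = 5, 3, 17, -5, 73, -93, 385, -757, 2297, -5325, 14513, -35813.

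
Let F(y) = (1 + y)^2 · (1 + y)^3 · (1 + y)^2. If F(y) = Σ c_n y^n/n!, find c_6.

The EGF product rule gives c_6 = Σ_{k_1+k_2+k_3=6} C(6; k_1,k_2,k_3) · ∏ g_i(k_i), where (1+y)^2 gives the falling factorial (2)_k; (1+y)^3 gives the falling factorial (3)_k; (1+y)^2 gives the falling factorial (2)_k.
g_1(k) for k = 0…6: 1, 2, 2, 0, 0, 0, 0.
g_2(k) for k = 0…6: 1, 3, 6, 6, 0, 0, 0.
g_3(k) for k = 0…6: 1, 2, 2, 0, 0, 0, 0.
First combine the last two factors: h(k) = Σ_j C(k,j)·g_2(j)·g_3(k−j) for k = 0…6: 1, 5, 20, 60, 120, 120, 0.
c_6 = Σ_k C(6,k)·g_1(k)·h(6−k) = 6·2·120 + 15·2·120 = 1440 + 3600 = 5040.

5040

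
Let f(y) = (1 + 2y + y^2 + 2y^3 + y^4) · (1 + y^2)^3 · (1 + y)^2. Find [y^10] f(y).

9

(1 + 2y + y^2 + 2y^3 + y^4) has coefficients 1,2,1,2,1 for degrees 0…4.
(1 + y^2)^3 has coefficients 1,0,3,0,3,0,1,0,0,0,0 for degrees 0…10.
Finally multiplying by (1 + y)^2, the product of all factors after the first has coefficients 1,2,4,6,6,6,4,2,1,0,0 for degrees 0…10.
[y^10] = 1·0 + 2·0 + 1·1 + 2·2 + 1·4 = 9.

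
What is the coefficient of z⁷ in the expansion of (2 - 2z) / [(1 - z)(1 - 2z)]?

Partial fractions give a closed form: a_n = (2)·2^n.
At n = 7: a_7 = 256.

256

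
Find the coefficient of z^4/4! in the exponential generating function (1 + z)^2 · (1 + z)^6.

The EGF product rule gives c_4 = Σ_{k_1+k_2=4} C(4; k_1,k_2) · ∏ g_i(k_i), where (1+z)^2 gives the falling factorial (2)_k; (1+z)^6 gives the falling factorial (6)_k.
g_1(k) for k = 0…4: 1, 2, 2, 0, 0.
g_2(k) for k = 0…4: 1, 6, 30, 120, 360.
c_4 = Σ_k C(4,k)·g_1(k)·g_2(4−k) = 1·1·360 + 4·2·120 + 6·2·30 = 360 + 960 + 360 = 1680.

1680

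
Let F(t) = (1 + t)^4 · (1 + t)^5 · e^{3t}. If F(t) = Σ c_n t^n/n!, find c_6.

The EGF product rule gives c_6 = Σ_{k_1+k_2+k_3=6} C(6; k_1,k_2,k_3) · ∏ g_i(k_i), where (1+t)^4 gives the falling factorial (4)_k; (1+t)^5 gives the falling factorial (5)_k; e^{3t} gives (3)^k.
g_1(k) for k = 0…6: 1, 4, 12, 24, 24, 0, 0.
g_2(k) for k = 0…6: 1, 5, 20, 60, 120, 120, 0.
g_3(k) for k = 0…6: 1, 3, 9, 27, 81, 243, 729.
First combine the last two factors: h(k) = Σ_j C(k,j)·g_2(j)·g_3(k−j) for k = 0…6: 1, 8, 59, 402, 2541, 14988, 83079.
c_6 = Σ_k C(6,k)·g_1(k)·h(6−k) = 1·1·83079 + 6·4·14988 + 15·12·2541 + 20·24·402 + 15·24·59 = 83079 + 359712 + 457380 + 192960 + 21240 = 1114371.

1114371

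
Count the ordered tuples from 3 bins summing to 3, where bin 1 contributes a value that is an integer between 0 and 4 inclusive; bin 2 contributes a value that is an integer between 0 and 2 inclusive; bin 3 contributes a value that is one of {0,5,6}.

The generating function for the choices is (1 + z + z^2 + z^3 + z^4)·(1 + z + z^2)·(1 + z^5 + z^6); the count is [z^3].
(1 + z + z^2 + z^3 + z^4) has coefficients 1,1,1,1 for degrees 0…3.
(1 + z + z^2) has coefficients 1,1,1,0 for degrees 0…3.
Finally multiplying by (1 + z^5 + z^6), the product of all factors after the first has coefficients 1,1,1,0 for degrees 0…3.
[z^3] = 1·0 + 1·1 + 1·1 + 1·1 = 3.

3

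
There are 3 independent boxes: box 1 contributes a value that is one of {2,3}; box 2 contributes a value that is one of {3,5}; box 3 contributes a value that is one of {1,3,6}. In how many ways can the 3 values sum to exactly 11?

2

The generating function for the choices is (q^2 + q^3)·(q^3 + q^5)·(q + q^3 + q^6); the count is [q^11].
(q^2 + q^3) has coefficients 0,0,1,1 for degrees 0…3.
(q^3 + q^5) has coefficients 0,0,0,1,0,1,0,0,0,0,0,0 for degrees 0…11.
Finally multiplying by (q + q^3 + q^6), the product of all factors after the first has coefficients 0,0,0,0,1,0,2,0,1,1,0,1 for degrees 0…11.
[q^11] = 1·1 + 1·1 = 2.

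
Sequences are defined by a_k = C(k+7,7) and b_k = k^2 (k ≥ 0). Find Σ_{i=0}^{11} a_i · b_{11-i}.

Write out a_i and b_{11-i} for i = 0,…,11 and sum the products.
Σ = 1·121 + 8·100 + 36·81 + 120·64 + 330·49 + 792·36 + 1716·25 + 3432·16 + 6435·9 + 11440·4 + 19448·1 + 31824·0 = 277134.

277134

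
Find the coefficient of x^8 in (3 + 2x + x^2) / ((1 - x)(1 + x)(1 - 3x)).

27883

Partial fractions give a closed form: a_n = (-3/2)·1^n + (1/4)·(-1)^n + (17/4)·3^n.
At n = 8: a_8 = 27883.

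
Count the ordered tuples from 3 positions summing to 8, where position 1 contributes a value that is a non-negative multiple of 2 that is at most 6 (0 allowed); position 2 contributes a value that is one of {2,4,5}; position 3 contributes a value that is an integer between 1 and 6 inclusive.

7

The generating function for the choices is (1 + x^2 + x^4 + x^6)·(x^2 + x^4 + x^5)·(x + x^2 + x^3 + x^4 + x^5 + x^6); the count is [x^8].
(1 + x^2 + x^4 + x^6) has coefficients 1,0,1,0,1,0,1 for degrees 0…6.
(x^2 + x^4 + x^5) has coefficients 0,0,1,0,1,1,0,0,0 for degrees 0…8.
Finally multiplying by (x + x^2 + x^3 + x^4 + x^5 + x^6), the product of all factors after the first has coefficients 0,0,0,1,1,2,3,3,3 for degrees 0…8.
[x^8] = 1·3 + 1·3 + 1·1 + 1·0 = 7.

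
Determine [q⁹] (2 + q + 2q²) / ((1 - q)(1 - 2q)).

The denominator gives the recurrence a_n = 3a_(n−1) − 2a_(n−2) for n ≥ 3; the numerator fixes a_0 = 2, a_1 = 7, a_2 = 19.
Iterating: 2, 7, 19, 43, 91, 187, 379, 763, 1531, 3067, so a_9 = 3067.

3067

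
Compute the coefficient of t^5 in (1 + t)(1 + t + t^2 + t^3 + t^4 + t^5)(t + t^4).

(1 + t) has coefficients 1,1 for degrees 0…1.
(1 + t + t^2 + t^3 + t^4 + t^5) has coefficients 1,1,1,1,1,1 for degrees 0…5.
Finally multiplying by (t + t^4), the product of all factors after the first has coefficients 0,1,1,1,2,2 for degrees 0…5.
[t^5] = 1·2 + 1·2 = 4.

4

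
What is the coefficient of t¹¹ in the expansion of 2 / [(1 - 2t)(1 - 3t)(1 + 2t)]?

The denominator gives the recurrence a_n = 3a_(n−1) + 4a_(n−2) − 12a_(n−3) for n ≥ 3; the numerator fixes a_0 = 2, a_1 = 6, a_2 = 26.
Iterating: 2, 6, 26, 78, 266, 798, 2522, 7566, 23210, 69630, 210938, 632814, so a_11 = 632814.

632814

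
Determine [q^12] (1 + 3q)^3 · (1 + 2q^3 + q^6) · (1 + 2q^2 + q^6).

(1 + 3q)^3 has coefficients 1,9,27,27 for degrees 0…3.
(1 + 2q^3 + q^6) has coefficients 1,0,0,2,0,0,1,0,0,0,0,0,0 for degrees 0…12.
Finally multiplying by (1 + 2q^2 + q^6), the product of all factors after the first has coefficients 1,0,2,2,0,4,2,0,2,2,0,0,1 for degrees 0…12.
[q^12] = 1·1 + 9·0 + 27·0 + 27·2 = 55.

55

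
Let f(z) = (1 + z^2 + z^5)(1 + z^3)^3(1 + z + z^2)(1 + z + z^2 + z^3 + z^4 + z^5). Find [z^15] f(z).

22

(1 + z^2 + z^5) has coefficients 1,0,1,0,0,1 for degrees 0…5.
(1 + z^3)^3 has coefficients 1,0,0,3,0,0,3,0,0,1,0,0,0,0,0,0 for degrees 0…15.
Multiplying by (1 + z + z^2) gives running coefficients 1,1,1,3,3,3,3,3,3,1,1,1,0,0,0,0 for degrees 0…15.
Finally multiplying by (1 + z + z^2 + z^3 + z^4 + z^5), the product of all factors after the first has coefficients 1,2,3,6,9,12,14,16,18,16,14,12,9,6,3,2 for degrees 0…15.
[z^15] = 1·2 + 1·6 + 1·14 = 22.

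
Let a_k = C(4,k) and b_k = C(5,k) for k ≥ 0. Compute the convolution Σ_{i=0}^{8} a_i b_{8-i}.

Write out a_i and b_{8-i} for i = 0,…,8 and sum the products.
Σ = 1·0 + 4·0 + 6·0 + 4·1 + 1·5 + 0·10 + 0·10 + 0·5 + 0·1 = 9.

9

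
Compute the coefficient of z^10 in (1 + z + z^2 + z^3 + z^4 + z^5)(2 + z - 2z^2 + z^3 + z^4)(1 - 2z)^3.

18

(1 + z + z^2 + z^3 + z^4 + z^5) has coefficients 1,1,1,1,1,1 for degrees 0…5.
(2 + z - 2z^2 + z^3 + z^4) has coefficients 2,1,-2,1,1,0,0,0,0,0,0 for degrees 0…10.
Finally multiplying by (1 - 2z)^3, the product of all factors after the first has coefficients 2,-11,16,9,-37,22,4,-8,0,0,0 for degrees 0…10.
[z^10] = 1·0 + 1·0 + 1·0 + 1·(-8) + 1·4 + 1·22 = 18.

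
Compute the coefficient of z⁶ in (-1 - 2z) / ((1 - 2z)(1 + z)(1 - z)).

-169

Partial fractions give a closed form: a_n = (-8/3)·2^n + (1/6)·(-1)^n + (3/2)·1^n.
At n = 6: a_6 = -169.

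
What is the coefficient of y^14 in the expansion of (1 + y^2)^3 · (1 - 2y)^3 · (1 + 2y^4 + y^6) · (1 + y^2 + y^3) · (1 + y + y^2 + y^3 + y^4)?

7

(1 + y^2)^3 has coefficients 1,0,3,0,3,0,1 for degrees 0…6.
(1 - 2y)^3 has coefficients 1,-6,12,-8,0,0,0,0,0,0,0,0,0,0,0 for degrees 0…14.
Multiplying by (1 + 2y^4 + y^6) gives running coefficients 1,-6,12,-8,2,-12,25,-22,12,-8,0,0,0,0,0 for degrees 0…14.
Multiplying by (1 + y^2 + y^3) gives running coefficients 1,-6,13,-13,8,-8,19,-32,25,-5,-10,4,-8,0,0 for degrees 0…14.
Finally multiplying by (1 + y + y^2 + y^3 + y^4), the product of all factors after the first has coefficients 1,-5,8,-5,3,-6,19,-26,12,-1,-3,-18,6,-19,-14 for degrees 0…14.
[y^14] = 1·(-14) + 3·6 + 3·(-3) + 1·12 = 7.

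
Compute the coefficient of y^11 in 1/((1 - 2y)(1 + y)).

Partial fractions give a closed form: a_n = (2/3)·2^n + (1/3)·(-1)^n.
At n = 11: a_11 = 1365.

1365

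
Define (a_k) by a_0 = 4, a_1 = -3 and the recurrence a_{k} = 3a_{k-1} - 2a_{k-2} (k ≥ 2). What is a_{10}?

-7157

The ordinary generating function has denominator 1 - 3q + 2q^2.
Iterating the recurrence: a_0,…,a_{10} = 4, -3, -17, -45, -101, -213, -437, -885, -1781, -3573, -7157.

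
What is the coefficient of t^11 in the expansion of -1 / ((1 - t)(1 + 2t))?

1365

Partial fractions give a closed form: a_n = (-1/3)·1^n + (-2/3)·(-2)^n.
At n = 11: a_11 = 1365.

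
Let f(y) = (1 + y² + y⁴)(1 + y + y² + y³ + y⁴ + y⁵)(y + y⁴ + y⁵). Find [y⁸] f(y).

(1 + y² + y⁴) has coefficients 1,0,1,0,1 for degrees 0…4.
(1 + y + y² + y³ + y⁴ + y⁵) has coefficients 1,1,1,1,1,1,0,0,0 for degrees 0…8.
Finally multiplying by (y + y⁴ + y⁵), the product of all factors after the first has coefficients 0,1,1,1,2,3,3,2,2 for degrees 0…8.
[y⁸] = 1·2 + 1·3 + 1·2 = 7.

7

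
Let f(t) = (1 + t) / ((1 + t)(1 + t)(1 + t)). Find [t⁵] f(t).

-6

The denominator gives the recurrence a_n = −3a_(n−1) − 3a_(n−2) − a_(n−3) for n ≥ 3; the numerator fixes a_0 = 1, a_1 = -2, a_2 = 3.
Iterating: 1, -2, 3, -4, 5, -6, so a_5 = -6.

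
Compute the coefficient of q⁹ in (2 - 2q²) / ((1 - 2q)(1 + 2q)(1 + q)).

The denominator gives the recurrence a_n = −a_(n−1) + 4a_(n−2) + 4a_(n−3) for n ≥ 3; the numerator fixes a_0 = 2, a_1 = -2, a_2 = 8.
Iterating: 2, -2, 8, -8, 32, -32, 128, -128, 512, -512, so a_9 = -512.

-512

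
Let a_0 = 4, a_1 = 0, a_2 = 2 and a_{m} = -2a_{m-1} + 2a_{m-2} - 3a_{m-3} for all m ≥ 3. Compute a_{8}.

The ordinary generating function has denominator 1 + 2z - 2z^2 + 3z^3.
Iterating the recurrence: a_0,…,a_{8} = 4, 0, 2, -16, 36, -110, 340, -1008, 3026.

3026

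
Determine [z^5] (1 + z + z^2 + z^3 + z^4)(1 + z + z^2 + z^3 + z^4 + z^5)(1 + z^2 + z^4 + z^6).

(1 + z + z^2 + z^3 + z^4) has coefficients 1,1,1,1,1 for degrees 0…4.
(1 + z + z^2 + z^3 + z^4 + z^5) has coefficients 1,1,1,1,1,1 for degrees 0…5.
Finally multiplying by (1 + z^2 + z^4 + z^6), the product of all factors after the first has coefficients 1,1,2,2,3,3 for degrees 0…5.
[z^5] = 1·3 + 1·3 + 1·2 + 1·2 + 1·1 = 11.

11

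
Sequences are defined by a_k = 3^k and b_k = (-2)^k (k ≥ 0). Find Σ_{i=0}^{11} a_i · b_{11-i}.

105469

The convolution is the x^11 coefficient of A(x)B(x).
Σ = 1·(-2048) + 3·1024 + 9·(-512) + 27·256 + 81·(-128) + 243·64 + 729·(-32) + 2187·16 + 6561·(-8) + 19683·4 + 59049·(-2) + 177147·1 = 105469.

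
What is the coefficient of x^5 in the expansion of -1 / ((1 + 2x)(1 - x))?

21

Partial fractions give a closed form: a_n = (-2/3)·(-2)^n + (-1/3)·1^n.
At n = 5: a_5 = 21.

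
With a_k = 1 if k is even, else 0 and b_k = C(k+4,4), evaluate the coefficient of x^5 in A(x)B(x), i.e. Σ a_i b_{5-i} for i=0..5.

The convolution is the x^5 coefficient of A(x)B(x).
Σ = 1·126 + 0·70 + 1·35 + 0·15 + 1·5 + 0·1 = 166.

166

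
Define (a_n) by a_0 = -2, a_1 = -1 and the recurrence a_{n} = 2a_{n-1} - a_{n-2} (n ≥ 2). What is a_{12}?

10

The ordinary generating function has denominator 1 - 2y + y^2.
Iterating the recurrence: a_0,…,a_{12} = -2, -1, 0, 1, 2, 3, 4, 5, 6, 7, 8, 9, 10.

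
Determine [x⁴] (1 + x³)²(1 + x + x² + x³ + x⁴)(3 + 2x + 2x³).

(1 + x³)² has coefficients 1,0,0,2,0 for degrees 0…4.
(1 + x + x² + x³ + x⁴) has coefficients 1,1,1,1,1 for degrees 0…4.
Finally multiplying by (3 + 2x + 2x³), the product of all factors after the first has coefficients 3,5,5,7,7 for degrees 0…4.
[x⁴] = 1·7 + 2·5 = 17.

17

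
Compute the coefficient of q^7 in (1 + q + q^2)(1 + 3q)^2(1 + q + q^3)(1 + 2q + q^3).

(1 + q + q^2) has coefficients 1,1,1 for degrees 0…2.
(1 + 3q)^2 has coefficients 1,6,9,0,0,0,0,0 for degrees 0…7.
Multiplying by (1 + q + q^3) gives running coefficients 1,7,15,10,6,9,0,0 for degrees 0…7.
Finally multiplying by (1 + 2q + q^3), the product of all factors after the first has coefficients 1,9,29,41,33,36,28,6 for degrees 0…7.
[q^7] = 1·6 + 1·28 + 1·36 = 70.

70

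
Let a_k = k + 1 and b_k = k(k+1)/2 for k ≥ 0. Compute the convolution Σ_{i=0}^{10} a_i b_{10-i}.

This is [x^10] in the product of the two ordinary generating functions.
Σ = 1·55 + 2·45 + 3·36 + 4·28 + 5·21 + 6·15 + 7·10 + 8·6 + 9·3 + 10·1 + 11·0 = 715.

715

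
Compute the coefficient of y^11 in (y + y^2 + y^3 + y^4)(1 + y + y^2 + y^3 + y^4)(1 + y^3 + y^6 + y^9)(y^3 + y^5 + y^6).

19

(y + y^2 + y^3 + y^4) has coefficients 0,1,1,1,1 for degrees 0…4.
(1 + y + y^2 + y^3 + y^4) has coefficients 1,1,1,1,1,0,0,0,0,0,0,0 for degrees 0…11.
Multiplying by (1 + y^3 + y^6 + y^9) gives running coefficients 1,1,1,2,2,1,2,2,1,2,2,1 for degrees 0…11.
Finally multiplying by (y^3 + y^5 + y^6), the product of all factors after the first has coefficients 0,0,0,1,1,2,4,4,4,6,5,4 for degrees 0…11.
[y^11] = 1·5 + 1·6 + 1·4 + 1·4 = 19.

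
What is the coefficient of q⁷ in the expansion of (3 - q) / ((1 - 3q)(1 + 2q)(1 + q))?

Partial fractions give a closed form: a_n = (6/5)·3^n + (14/5)·(-2)^n + (-1)·(-1)^n.
At n = 7: a_7 = 2267.

2267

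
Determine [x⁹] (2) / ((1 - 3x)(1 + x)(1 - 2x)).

87208

Partial fractions give a closed form: a_n = (9/2)·3^n + (1/6)·(-1)^n + (-8/3)·2^n.
At n = 9: a_9 = 87208.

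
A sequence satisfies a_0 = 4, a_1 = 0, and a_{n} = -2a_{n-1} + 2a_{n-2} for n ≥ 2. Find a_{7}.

-960

The ordinary generating function has denominator 1 + 2q - 2q^2.
Iterating the recurrence: a_0,…,a_{7} = 4, 0, 8, -16, 48, -128, 352, -960.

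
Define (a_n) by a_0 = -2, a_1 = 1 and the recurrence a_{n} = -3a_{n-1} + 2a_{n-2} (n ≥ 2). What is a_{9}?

The ordinary generating function has denominator 1 + 3x - 2x^2.
Iterating the recurrence: a_0,…,a_{9} = -2, 1, -7, 23, -83, 295, -1051, 3743, -13331, 47479.

47479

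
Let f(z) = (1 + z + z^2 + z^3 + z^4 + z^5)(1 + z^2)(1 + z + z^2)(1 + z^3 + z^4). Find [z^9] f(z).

12

(1 + z + z^2 + z^3 + z^4 + z^5) has coefficients 1,1,1,1,1,1 for degrees 0…5.
(1 + z^2) has coefficients 1,0,1,0,0,0,0,0,0,0 for degrees 0…9.
Multiplying by (1 + z + z^2) gives running coefficients 1,1,2,1,1,0,0,0,0,0 for degrees 0…9.
Finally multiplying by (1 + z^3 + z^4), the product of all factors after the first has coefficients 1,1,2,2,3,3,3,2,1,0 for degrees 0…9.
[z^9] = 1·0 + 1·1 + 1·2 + 1·3 + 1·3 + 1·3 = 12.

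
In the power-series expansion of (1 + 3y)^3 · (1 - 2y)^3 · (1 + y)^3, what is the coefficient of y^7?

-234

(1 + 3y)^3 has coefficients 1,9,27,27 for degrees 0…3.
(1 - 2y)^3 has coefficients 1,-6,12,-8,0,0,0,0 for degrees 0…7.
Finally multiplying by (1 + y)^3, the product of all factors after the first has coefficients 1,-3,-3,11,6,-12,-8,0 for degrees 0…7.
[y^7] = 1·0 + 9·(-8) + 27·(-12) + 27·6 = -234.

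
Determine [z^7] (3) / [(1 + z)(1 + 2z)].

The denominator gives the recurrence a_n = −3a_(n−1) − 2a_(n−2) for n ≥ 2; the numerator fixes a_0 = 3, a_1 = -9.
Iterating: 3, -9, 21, -45, 93, -189, 381, -765, so a_7 = -765.

-765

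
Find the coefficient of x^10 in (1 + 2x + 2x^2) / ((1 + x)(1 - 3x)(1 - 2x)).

247545

Partial fractions give a closed form: a_n = (1/12)·(-1)^n + (17/4)·3^n + (-10/3)·2^n.
At n = 10: a_10 = 247545.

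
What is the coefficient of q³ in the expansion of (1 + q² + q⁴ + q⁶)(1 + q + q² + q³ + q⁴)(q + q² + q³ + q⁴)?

(1 + q² + q⁴ + q⁶) has coefficients 1,0,1,0 for degrees 0…3.
(1 + q + q² + q³ + q⁴) has coefficients 1,1,1,1 for degrees 0…3.
Finally multiplying by (q + q² + q³ + q⁴), the product of all factors after the first has coefficients 0,1,2,3 for degrees 0…3.
[q³] = 1·3 + 1·1 = 4.

4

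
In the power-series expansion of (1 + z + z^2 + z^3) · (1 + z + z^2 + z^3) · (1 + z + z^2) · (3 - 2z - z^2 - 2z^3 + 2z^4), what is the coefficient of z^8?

-7

(1 + z + z^2 + z^3) has coefficients 1,1,1,1 for degrees 0…3.
(1 + z + z^2 + z^3) has coefficients 1,1,1,1,0,0,0,0,0 for degrees 0…8.
Multiplying by (1 + z + z^2) gives running coefficients 1,2,3,3,2,1,0,0,0 for degrees 0…8.
Finally multiplying by (3 - 2z - z^2 - 2z^3 + 2z^4), the product of all factors after the first has coefficients 3,4,4,-1,-5,-6,-4,1,2 for degrees 0…8.
[z^8] = 1·2 + 1·1 + 1·(-4) + 1·(-6) = -7.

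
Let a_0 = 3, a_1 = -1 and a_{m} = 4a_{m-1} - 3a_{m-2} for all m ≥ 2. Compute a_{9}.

-39361

The ordinary generating function has denominator 1 - 4y + 3y^2.
Iterating the recurrence: a_0,…,a_{9} = 3, -1, -13, -49, -157, -481, -1453, -4369, -13117, -39361.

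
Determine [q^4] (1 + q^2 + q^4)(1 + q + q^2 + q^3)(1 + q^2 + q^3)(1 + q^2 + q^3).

9

(1 + q^2 + q^4) has coefficients 1,0,1,0,1 for degrees 0…4.
(1 + q + q^2 + q^3) has coefficients 1,1,1,1,0 for degrees 0…4.
Multiplying by (1 + q^2 + q^3) gives running coefficients 1,1,2,3,2 for degrees 0…4.
Finally multiplying by (1 + q^2 + q^3), the product of all factors after the first has coefficients 1,1,3,5,5 for degrees 0…4.
[q^4] = 1·5 + 1·3 + 1·1 = 9.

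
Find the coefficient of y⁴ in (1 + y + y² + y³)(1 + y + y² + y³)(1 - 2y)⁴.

-5

(1 + y + y² + y³) has coefficients 1,1,1,1 for degrees 0…3.
(1 + y + y² + y³) has coefficients 1,1,1,1,0 for degrees 0…4.
Finally multiplying by (1 - 2y)⁴, the product of all factors after the first has coefficients 1,-7,17,-15,0 for degrees 0…4.
[y⁴] = 1·0 + 1·(-15) + 1·17 + 1·(-7) = -5.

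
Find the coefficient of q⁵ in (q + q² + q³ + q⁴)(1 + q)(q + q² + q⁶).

4

(q + q² + q³ + q⁴) has coefficients 0,1,1,1,1 for degrees 0…4.
(1 + q) has coefficients 1,1,0,0,0,0 for degrees 0…5.
Finally multiplying by (q + q² + q⁶), the product of all factors after the first has coefficients 0,1,2,1,0,0 for degrees 0…5.
[q⁵] = 1·0 + 1·1 + 1·2 + 1·1 = 4.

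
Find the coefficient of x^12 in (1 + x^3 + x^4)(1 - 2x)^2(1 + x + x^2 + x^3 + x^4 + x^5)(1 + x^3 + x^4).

3

(1 + x^3 + x^4) has coefficients 1,0,0,1,1 for degrees 0…4.
(1 - 2x)^2 has coefficients 1,-4,4,0,0,0,0,0,0,0,0,0,0 for degrees 0…12.
Multiplying by (1 + x + x^2 + x^3 + x^4 + x^5) gives running coefficients 1,-3,1,1,1,1,0,4,0,0,0,0,0 for degrees 0…12.
Finally multiplying by (1 + x^3 + x^4), the product of all factors after the first has coefficients 1,-3,1,2,-1,-1,2,6,2,1,4,4,0 for degrees 0…12.
[x^12] = 1·0 + 1·1 + 1·2 = 3.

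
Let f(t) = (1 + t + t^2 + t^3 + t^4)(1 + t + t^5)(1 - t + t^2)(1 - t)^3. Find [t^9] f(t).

3

(1 + t + t^2 + t^3 + t^4) has coefficients 1,1,1,1,1 for degrees 0…4.
(1 + t + t^5) has coefficients 1,1,0,0,0,1,0,0,0,0 for degrees 0…9.
Multiplying by (1 - t + t^2) gives running coefficients 1,0,0,1,0,1,-1,1,0,0 for degrees 0…9.
Finally multiplying by (1 - t)^3, the product of all factors after the first has coefficients 1,-3,3,0,-3,4,-5,7,-7,4 for degrees 0…9.
[t^9] = 1·4 + 1·(-7) + 1·7 + 1·(-5) + 1·4 = 3.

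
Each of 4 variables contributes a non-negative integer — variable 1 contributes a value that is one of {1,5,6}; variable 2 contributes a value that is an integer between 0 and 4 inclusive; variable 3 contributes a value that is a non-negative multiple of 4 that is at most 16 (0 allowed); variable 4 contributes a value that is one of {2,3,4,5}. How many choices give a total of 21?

The generating function for the choices is (t + t⁵ + t⁶)·(1 + t + t² + t³ + t⁴)·(1 + t⁴ + t⁸ + t¹² + t¹⁶)·(t² + t³ + t⁴ + t⁵); the count is [t²¹].
(t + t⁵ + t⁶) has coefficients 0,1,0,0,0,1,1 for degrees 0…6.
(1 + t + t² + t³ + t⁴) has coefficients 1,1,1,1,1,0,0,0,0,0,0,0,0,0,0,0,0,0,0,0,0,0 for degrees 0…21.
Multiplying by (1 + t⁴ + t⁸ + t¹² + t¹⁶) gives running coefficients 1,1,1,1,2,1,1,1,2,1,1,1,2,1,1,1,2,1,1,1,1,0 for degrees 0…21.
Finally multiplying by (t² + t³ + t⁴ + t⁵), the product of all factors after the first has coefficients 0,0,1,2,3,4,5,5,5,5,5,5,5,5,5,5,5,5,5,5,5,5 for degrees 0…21.
[t²¹] = 1·5 + 1·5 + 1·5 = 15.

15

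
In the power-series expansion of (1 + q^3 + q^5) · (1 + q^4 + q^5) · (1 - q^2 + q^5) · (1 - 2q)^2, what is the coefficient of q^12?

(1 + q^3 + q^5) has coefficients 1,0,0,1,0,1 for degrees 0…5.
(1 + q^4 + q^5) has coefficients 1,0,0,0,1,1,0,0,0,0,0,0,0 for degrees 0…12.
Multiplying by (1 - q^2 + q^5) gives running coefficients 1,0,-1,0,1,2,-1,-1,0,1,1,0,0 for degrees 0…12.
Finally multiplying by (1 - 2q)^2, the product of all factors after the first has coefficients 1,-4,3,4,-3,-2,-5,11,0,-3,-3,0,4 for degrees 0…12.
[q^12] = 1·4 + 1·(-3) + 1·11 = 12.

12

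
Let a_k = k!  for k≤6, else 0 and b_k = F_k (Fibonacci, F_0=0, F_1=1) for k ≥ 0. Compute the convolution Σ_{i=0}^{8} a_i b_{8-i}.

1112

This is [x^8] in the product of the two ordinary generating functions.
Σ = 1·21 + 1·13 + 2·8 + 6·5 + 24·3 + 120·2 + 720·1 + 0·1 + 0·0 = 1112.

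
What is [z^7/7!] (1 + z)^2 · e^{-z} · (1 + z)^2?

-225

The EGF product rule gives c_7 = Σ_{k_1+k_2+k_3=7} C(7; k_1,k_2,k_3) · ∏ g_i(k_i), where (1+z)^2 gives the falling factorial (2)_k; e^{-z} gives (-1)^k; (1+z)^2 gives the falling factorial (2)_k.
g_1(k) for k = 0…7: 1, 2, 2, 0, 0, 0, 0, 0.
g_2(k) for k = 0…7: 1, -1, 1, -1, 1, -1, 1, -1.
g_3(k) for k = 0…7: 1, 2, 2, 0, 0, 0, 0, 0.
First combine the last two factors: h(k) = Σ_j C(k,j)·g_2(j)·g_3(k−j) for k = 0…7: 1, 1, -1, -1, 5, -11, 19, -29.
c_7 = Σ_k C(7,k)·g_1(k)·h(7−k) = 1·1·(-29) + 7·2·19 + 21·2·(-11) = −29 + 266 − 462 = -225.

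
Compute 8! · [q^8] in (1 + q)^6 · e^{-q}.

The EGF product rule gives c_8 = Σ_{k_1+k_2=8} C(8; k_1,k_2) · ∏ g_i(k_i), where (1+q)^6 gives the falling factorial (6)_k; e^{-q} gives (-1)^k.
g_1(k) for k = 0…8: 1, 6, 30, 120, 360, 720, 720, 0, 0.
g_2(k) for k = 0…8: 1, -1, 1, -1, 1, -1, 1, -1, 1.
c_8 = Σ_k C(8,k)·g_1(k)·g_2(8−k) = 1·1·1 + 8·6·(-1) + 28·30·1 + 56·120·(-1) + 70·360·1 + 56·720·(-1) + 28·720·1 = 1 − 48 + 840 − 6720 + 25200 − 40320 + 20160 = -887.

-887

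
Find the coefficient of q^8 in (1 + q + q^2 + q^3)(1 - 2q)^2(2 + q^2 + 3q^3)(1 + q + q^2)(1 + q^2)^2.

(1 + q + q^2 + q^3) has coefficients 1,1,1,1 for degrees 0…3.
(1 - 2q)^2 has coefficients 1,-4,4,0,0,0,0,0,0 for degrees 0…8.
Multiplying by (2 + q^2 + 3q^3) gives running coefficients 2,-8,9,-1,-8,12,0,0,0 for degrees 0…8.
Multiplying by (1 + q + q^2) gives running coefficients 2,-6,3,0,0,3,4,12,0 for degrees 0…8.
Finally multiplying by (1 + q^2)^2, the product of all factors after the first has coefficients 2,-6,7,-12,8,-3,7,18,8 for degrees 0…8.
[q^8] = 1·8 + 1·18 + 1·7 + 1·(-3) = 30.

30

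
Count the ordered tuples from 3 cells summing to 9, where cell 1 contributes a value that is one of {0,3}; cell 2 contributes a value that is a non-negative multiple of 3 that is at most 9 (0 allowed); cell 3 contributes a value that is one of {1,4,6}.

2

The generating function for the choices is (1 + x³)·(1 + x³ + x⁶ + x⁹)·(x + x⁴ + x⁶); the count is [x⁹].
(1 + x³) has coefficients 1,0,0,1 for degrees 0…3.
(1 + x³ + x⁶ + x⁹) has coefficients 1,0,0,1,0,0,1,0,0,1 for degrees 0…9.
Finally multiplying by (x + x⁴ + x⁶), the product of all factors after the first has coefficients 0,1,0,0,2,0,1,2,0,1 for degrees 0…9.
[x⁹] = 1·1 + 1·1 = 2.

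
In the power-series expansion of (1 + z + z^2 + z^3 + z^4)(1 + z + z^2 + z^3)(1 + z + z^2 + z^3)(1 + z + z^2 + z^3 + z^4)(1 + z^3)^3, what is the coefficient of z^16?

171

(1 + z + z^2 + z^3 + z^4) has coefficients 1,1,1,1,1 for degrees 0…4.
(1 + z + z^2 + z^3) has coefficients 1,1,1,1,0,0,0,0,0,0,0,0,0,0,0,0,0 for degrees 0…16.
Multiplying by (1 + z + z^2 + z^3) gives running coefficients 1,2,3,4,3,2,1,0,0,0,0,0,0,0,0,0,0 for degrees 0…16.
Multiplying by (1 + z + z^2 + z^3 + z^4) gives running coefficients 1,3,6,10,13,14,13,10,6,3,1,0,0,0,0,0,0 for degrees 0…16.
Finally multiplying by (1 + z^3)^3, the product of all factors after the first has coefficients 1,3,6,13,22,32,46,58,66,73,73,66,58,46,32,22,13 for degrees 0…16.
[z^16] = 1·13 + 1·22 + 1·32 + 1·46 + 1·58 = 171.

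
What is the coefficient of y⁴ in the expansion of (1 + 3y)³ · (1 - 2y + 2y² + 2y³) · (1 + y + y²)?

(1 + 3y)³ has coefficients 1,9,27,27 for degrees 0…3.
(1 - 2y + 2y² + 2y³) has coefficients 1,-2,2,2,0 for degrees 0…4.
Finally multiplying by (1 + y + y²), the product of all factors after the first has coefficients 1,-1,1,2,4 for degrees 0…4.
[y⁴] = 1·4 + 9·2 + 27·1 + 27·(-1) = 22.

22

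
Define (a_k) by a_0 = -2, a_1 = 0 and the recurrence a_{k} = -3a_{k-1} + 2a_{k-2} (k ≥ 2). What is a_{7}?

1980

The ordinary generating function has denominator 1 + 3z - 2z^2.
Iterating the recurrence: a_0,…,a_{7} = -2, 0, -4, 12, -44, 156, -556, 1980.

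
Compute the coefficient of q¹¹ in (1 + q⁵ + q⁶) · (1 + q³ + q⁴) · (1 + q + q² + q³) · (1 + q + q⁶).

(1 + q⁵ + q⁶) has coefficients 1,0,0,0,0,1,1 for degrees 0…6.
(1 + q³ + q⁴) has coefficients 1,0,0,1,1,0,0,0,0,0,0,0 for degrees 0…11.
Multiplying by (1 + q + q² + q³) gives running coefficients 1,1,1,2,2,2,2,1,0,0,0,0 for degrees 0…11.
Finally multiplying by (1 + q + q⁶), the product of all factors after the first has coefficients 1,2,2,3,4,4,5,4,2,2,2,2 for degrees 0…11.
[q¹¹] = 1·2 + 1·5 + 1·4 = 11.

11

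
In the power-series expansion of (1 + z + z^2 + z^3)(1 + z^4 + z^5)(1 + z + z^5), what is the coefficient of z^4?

(1 + z + z^2 + z^3) has coefficients 1,1,1,1 for degrees 0…3.
(1 + z^4 + z^5) has coefficients 1,0,0,0,1 for degrees 0…4.
Finally multiplying by (1 + z + z^5), the product of all factors after the first has coefficients 1,1,0,0,1 for degrees 0…4.
[z^4] = 1·1 + 1·0 + 1·0 + 1·1 = 2.

2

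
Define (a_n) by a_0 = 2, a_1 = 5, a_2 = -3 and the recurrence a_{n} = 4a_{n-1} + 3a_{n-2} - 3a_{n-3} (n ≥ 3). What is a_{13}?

The ordinary generating function has denominator 1 - 4z - 3z^2 + 3z^3.
Iterating the recurrence: a_0,…,a_{13} = 2, 5, -3, -3, -36, -144, -675, -3024, -13689, -61803, -279207, -1261170, -5696892, -25733457.

-25733457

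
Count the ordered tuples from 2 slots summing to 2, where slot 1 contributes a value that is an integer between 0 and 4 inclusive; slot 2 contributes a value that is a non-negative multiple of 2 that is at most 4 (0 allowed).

2

The generating function for the choices is (1 + x + x^2 + x^3 + x^4)·(1 + x^2 + x^4); the count is [x^2].
(1 + x + x^2 + x^3 + x^4) has coefficients 1,1,1 for degrees 0…2.
(1 + x^2 + x^4) has coefficients 1,0,1 for degrees 0…2.
[x^2] = 1·1 + 1·0 + 1·1 = 2.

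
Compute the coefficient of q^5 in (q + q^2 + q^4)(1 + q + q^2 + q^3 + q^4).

3

(q + q^2 + q^4) has coefficients 0,1,1,0,1 for degrees 0…4.
(1 + q + q^2 + q^3 + q^4) has coefficients 1,1,1,1,1,0 for degrees 0…5.
[q^5] = 1·1 + 1·1 + 1·1 = 3.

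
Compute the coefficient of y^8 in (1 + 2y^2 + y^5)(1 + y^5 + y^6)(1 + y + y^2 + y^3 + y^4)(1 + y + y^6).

15

(1 + 2y^2 + y^5) has coefficients 1,0,2,0,0,1 for degrees 0…5.
(1 + y^5 + y^6) has coefficients 1,0,0,0,0,1,1,0,0 for degrees 0…8.
Multiplying by (1 + y + y^2 + y^3 + y^4) gives running coefficients 1,1,1,1,1,1,2,2,2 for degrees 0…8.
Finally multiplying by (1 + y + y^6), the product of all factors after the first has coefficients 1,2,2,2,2,2,4,5,5 for degrees 0…8.
[y^8] = 1·5 + 2·4 + 1·2 = 15.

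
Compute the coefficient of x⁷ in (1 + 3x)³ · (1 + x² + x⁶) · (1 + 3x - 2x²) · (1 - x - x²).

-106

(1 + 3x)³ has coefficients 1,9,27,27 for degrees 0…3.
(1 + x² + x⁶) has coefficients 1,0,1,0,0,0,1,0 for degrees 0…7.
Multiplying by (1 + 3x - 2x²) gives running coefficients 1,3,-1,3,-2,0,1,3 for degrees 0…7.
Finally multiplying by (1 - x - x²), the product of all factors after the first has coefficients 1,2,-5,1,-4,-1,3,2 for degrees 0…7.
[x⁷] = 1·2 + 9·3 + 27·(-1) + 27·(-4) = -106.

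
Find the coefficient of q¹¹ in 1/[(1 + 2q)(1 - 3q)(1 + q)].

Partial fractions give a closed form: a_n = (4/5)·(-2)^n + (9/20)·3^n + (-1/4)·(-1)^n.
At n = 11: a_11 = 78078.

78078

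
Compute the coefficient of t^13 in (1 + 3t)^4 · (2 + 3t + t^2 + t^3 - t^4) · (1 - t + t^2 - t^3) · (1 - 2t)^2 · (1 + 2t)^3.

-11064

(1 + 3t)^4 has coefficients 1,12,54,108,81 for degrees 0…4.
(2 + 3t + t^2 + t^3 - t^4) has coefficients 2,3,1,1,-1,0,0,0,0,0,0,0,0,0 for degrees 0…13.
Multiplying by (1 - t + t^2 - t^3) gives running coefficients 2,1,0,1,-4,1,-2,1,0,0,0,0,0,0 for degrees 0…13.
Multiplying by (1 - 2t)^2 gives running coefficients 2,-7,4,5,-8,21,-22,13,-12,4,0,0,0,0 for degrees 0…13.
Finally multiplying by (1 + 2t)^3, the product of all factors after the first has coefficients 2,5,-14,-39,14,65,48,69,-30,-88,-16,-48,32,0 for degrees 0…13.
[t^13] = 1·0 + 12·32 + 54·(-48) + 108·(-16) + 81·(-88) = -11064.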